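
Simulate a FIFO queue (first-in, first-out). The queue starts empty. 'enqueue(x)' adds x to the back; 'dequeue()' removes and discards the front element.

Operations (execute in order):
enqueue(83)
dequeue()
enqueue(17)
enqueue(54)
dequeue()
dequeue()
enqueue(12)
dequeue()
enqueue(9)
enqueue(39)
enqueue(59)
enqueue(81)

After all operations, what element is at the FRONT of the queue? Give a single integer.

enqueue(83): queue = [83]
dequeue(): queue = []
enqueue(17): queue = [17]
enqueue(54): queue = [17, 54]
dequeue(): queue = [54]
dequeue(): queue = []
enqueue(12): queue = [12]
dequeue(): queue = []
enqueue(9): queue = [9]
enqueue(39): queue = [9, 39]
enqueue(59): queue = [9, 39, 59]
enqueue(81): queue = [9, 39, 59, 81]

Answer: 9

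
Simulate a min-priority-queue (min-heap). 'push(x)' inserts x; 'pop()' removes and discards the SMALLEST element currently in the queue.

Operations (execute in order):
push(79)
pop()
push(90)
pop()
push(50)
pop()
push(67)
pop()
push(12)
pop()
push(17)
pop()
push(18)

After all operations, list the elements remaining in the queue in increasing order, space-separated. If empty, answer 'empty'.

Answer: 18

Derivation:
push(79): heap contents = [79]
pop() → 79: heap contents = []
push(90): heap contents = [90]
pop() → 90: heap contents = []
push(50): heap contents = [50]
pop() → 50: heap contents = []
push(67): heap contents = [67]
pop() → 67: heap contents = []
push(12): heap contents = [12]
pop() → 12: heap contents = []
push(17): heap contents = [17]
pop() → 17: heap contents = []
push(18): heap contents = [18]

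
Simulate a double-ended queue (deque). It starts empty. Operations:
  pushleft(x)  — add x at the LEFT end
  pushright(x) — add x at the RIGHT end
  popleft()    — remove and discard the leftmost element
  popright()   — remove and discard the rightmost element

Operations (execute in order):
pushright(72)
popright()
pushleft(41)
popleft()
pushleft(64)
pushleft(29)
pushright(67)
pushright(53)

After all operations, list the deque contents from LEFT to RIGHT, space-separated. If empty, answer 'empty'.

pushright(72): [72]
popright(): []
pushleft(41): [41]
popleft(): []
pushleft(64): [64]
pushleft(29): [29, 64]
pushright(67): [29, 64, 67]
pushright(53): [29, 64, 67, 53]

Answer: 29 64 67 53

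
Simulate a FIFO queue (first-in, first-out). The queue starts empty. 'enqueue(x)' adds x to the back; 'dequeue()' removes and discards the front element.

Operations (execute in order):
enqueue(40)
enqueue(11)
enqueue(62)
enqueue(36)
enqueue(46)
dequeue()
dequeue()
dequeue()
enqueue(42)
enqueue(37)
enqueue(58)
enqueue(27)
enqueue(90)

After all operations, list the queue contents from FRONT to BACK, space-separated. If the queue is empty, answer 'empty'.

enqueue(40): [40]
enqueue(11): [40, 11]
enqueue(62): [40, 11, 62]
enqueue(36): [40, 11, 62, 36]
enqueue(46): [40, 11, 62, 36, 46]
dequeue(): [11, 62, 36, 46]
dequeue(): [62, 36, 46]
dequeue(): [36, 46]
enqueue(42): [36, 46, 42]
enqueue(37): [36, 46, 42, 37]
enqueue(58): [36, 46, 42, 37, 58]
enqueue(27): [36, 46, 42, 37, 58, 27]
enqueue(90): [36, 46, 42, 37, 58, 27, 90]

Answer: 36 46 42 37 58 27 90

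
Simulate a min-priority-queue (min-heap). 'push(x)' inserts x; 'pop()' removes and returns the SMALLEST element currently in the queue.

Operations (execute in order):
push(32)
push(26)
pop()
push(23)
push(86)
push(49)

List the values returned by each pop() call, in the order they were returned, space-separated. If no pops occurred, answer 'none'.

push(32): heap contents = [32]
push(26): heap contents = [26, 32]
pop() → 26: heap contents = [32]
push(23): heap contents = [23, 32]
push(86): heap contents = [23, 32, 86]
push(49): heap contents = [23, 32, 49, 86]

Answer: 26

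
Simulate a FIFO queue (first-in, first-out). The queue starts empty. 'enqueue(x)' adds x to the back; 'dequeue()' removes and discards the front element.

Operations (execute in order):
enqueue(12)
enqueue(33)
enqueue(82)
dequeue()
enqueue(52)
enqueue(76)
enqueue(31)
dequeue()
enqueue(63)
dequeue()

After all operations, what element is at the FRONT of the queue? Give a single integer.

enqueue(12): queue = [12]
enqueue(33): queue = [12, 33]
enqueue(82): queue = [12, 33, 82]
dequeue(): queue = [33, 82]
enqueue(52): queue = [33, 82, 52]
enqueue(76): queue = [33, 82, 52, 76]
enqueue(31): queue = [33, 82, 52, 76, 31]
dequeue(): queue = [82, 52, 76, 31]
enqueue(63): queue = [82, 52, 76, 31, 63]
dequeue(): queue = [52, 76, 31, 63]

Answer: 52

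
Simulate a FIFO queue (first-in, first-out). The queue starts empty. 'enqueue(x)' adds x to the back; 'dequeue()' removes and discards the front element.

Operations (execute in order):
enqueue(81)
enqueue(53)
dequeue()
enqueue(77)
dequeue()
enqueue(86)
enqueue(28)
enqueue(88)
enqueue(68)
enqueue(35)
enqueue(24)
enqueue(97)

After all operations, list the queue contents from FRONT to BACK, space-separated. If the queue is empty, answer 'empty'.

enqueue(81): [81]
enqueue(53): [81, 53]
dequeue(): [53]
enqueue(77): [53, 77]
dequeue(): [77]
enqueue(86): [77, 86]
enqueue(28): [77, 86, 28]
enqueue(88): [77, 86, 28, 88]
enqueue(68): [77, 86, 28, 88, 68]
enqueue(35): [77, 86, 28, 88, 68, 35]
enqueue(24): [77, 86, 28, 88, 68, 35, 24]
enqueue(97): [77, 86, 28, 88, 68, 35, 24, 97]

Answer: 77 86 28 88 68 35 24 97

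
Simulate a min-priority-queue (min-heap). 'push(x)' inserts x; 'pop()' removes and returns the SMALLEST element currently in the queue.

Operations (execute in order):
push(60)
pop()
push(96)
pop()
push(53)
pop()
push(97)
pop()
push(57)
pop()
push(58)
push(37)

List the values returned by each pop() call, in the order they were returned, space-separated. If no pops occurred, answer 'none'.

Answer: 60 96 53 97 57

Derivation:
push(60): heap contents = [60]
pop() → 60: heap contents = []
push(96): heap contents = [96]
pop() → 96: heap contents = []
push(53): heap contents = [53]
pop() → 53: heap contents = []
push(97): heap contents = [97]
pop() → 97: heap contents = []
push(57): heap contents = [57]
pop() → 57: heap contents = []
push(58): heap contents = [58]
push(37): heap contents = [37, 58]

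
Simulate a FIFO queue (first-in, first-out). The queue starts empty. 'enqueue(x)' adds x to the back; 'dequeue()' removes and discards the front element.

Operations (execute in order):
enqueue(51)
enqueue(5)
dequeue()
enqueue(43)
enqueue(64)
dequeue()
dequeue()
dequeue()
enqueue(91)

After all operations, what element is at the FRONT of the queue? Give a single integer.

enqueue(51): queue = [51]
enqueue(5): queue = [51, 5]
dequeue(): queue = [5]
enqueue(43): queue = [5, 43]
enqueue(64): queue = [5, 43, 64]
dequeue(): queue = [43, 64]
dequeue(): queue = [64]
dequeue(): queue = []
enqueue(91): queue = [91]

Answer: 91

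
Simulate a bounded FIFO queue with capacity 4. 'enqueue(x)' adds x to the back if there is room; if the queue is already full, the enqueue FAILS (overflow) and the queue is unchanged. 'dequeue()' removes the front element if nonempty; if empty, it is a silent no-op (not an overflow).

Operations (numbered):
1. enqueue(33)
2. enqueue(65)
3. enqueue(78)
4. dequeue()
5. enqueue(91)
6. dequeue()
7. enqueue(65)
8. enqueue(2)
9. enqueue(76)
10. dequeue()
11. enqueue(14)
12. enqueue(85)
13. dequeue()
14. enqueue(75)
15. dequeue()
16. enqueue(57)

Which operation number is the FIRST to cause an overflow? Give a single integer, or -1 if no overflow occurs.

Answer: 9

Derivation:
1. enqueue(33): size=1
2. enqueue(65): size=2
3. enqueue(78): size=3
4. dequeue(): size=2
5. enqueue(91): size=3
6. dequeue(): size=2
7. enqueue(65): size=3
8. enqueue(2): size=4
9. enqueue(76): size=4=cap → OVERFLOW (fail)
10. dequeue(): size=3
11. enqueue(14): size=4
12. enqueue(85): size=4=cap → OVERFLOW (fail)
13. dequeue(): size=3
14. enqueue(75): size=4
15. dequeue(): size=3
16. enqueue(57): size=4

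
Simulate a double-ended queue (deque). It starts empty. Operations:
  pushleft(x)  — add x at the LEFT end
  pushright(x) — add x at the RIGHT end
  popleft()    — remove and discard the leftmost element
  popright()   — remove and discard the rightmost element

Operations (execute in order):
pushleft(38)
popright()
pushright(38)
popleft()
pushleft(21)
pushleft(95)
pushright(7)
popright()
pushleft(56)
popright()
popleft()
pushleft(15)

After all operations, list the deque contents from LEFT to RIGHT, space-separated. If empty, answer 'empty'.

pushleft(38): [38]
popright(): []
pushright(38): [38]
popleft(): []
pushleft(21): [21]
pushleft(95): [95, 21]
pushright(7): [95, 21, 7]
popright(): [95, 21]
pushleft(56): [56, 95, 21]
popright(): [56, 95]
popleft(): [95]
pushleft(15): [15, 95]

Answer: 15 95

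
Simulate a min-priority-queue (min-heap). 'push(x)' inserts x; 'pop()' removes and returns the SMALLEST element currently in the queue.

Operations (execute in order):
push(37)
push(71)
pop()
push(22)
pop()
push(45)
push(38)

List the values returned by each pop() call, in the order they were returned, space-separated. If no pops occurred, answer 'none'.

Answer: 37 22

Derivation:
push(37): heap contents = [37]
push(71): heap contents = [37, 71]
pop() → 37: heap contents = [71]
push(22): heap contents = [22, 71]
pop() → 22: heap contents = [71]
push(45): heap contents = [45, 71]
push(38): heap contents = [38, 45, 71]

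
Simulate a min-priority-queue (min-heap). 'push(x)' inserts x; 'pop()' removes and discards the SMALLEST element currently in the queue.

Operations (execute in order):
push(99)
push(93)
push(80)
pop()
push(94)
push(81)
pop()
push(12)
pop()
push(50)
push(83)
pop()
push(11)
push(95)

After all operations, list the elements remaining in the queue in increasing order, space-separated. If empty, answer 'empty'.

Answer: 11 83 93 94 95 99

Derivation:
push(99): heap contents = [99]
push(93): heap contents = [93, 99]
push(80): heap contents = [80, 93, 99]
pop() → 80: heap contents = [93, 99]
push(94): heap contents = [93, 94, 99]
push(81): heap contents = [81, 93, 94, 99]
pop() → 81: heap contents = [93, 94, 99]
push(12): heap contents = [12, 93, 94, 99]
pop() → 12: heap contents = [93, 94, 99]
push(50): heap contents = [50, 93, 94, 99]
push(83): heap contents = [50, 83, 93, 94, 99]
pop() → 50: heap contents = [83, 93, 94, 99]
push(11): heap contents = [11, 83, 93, 94, 99]
push(95): heap contents = [11, 83, 93, 94, 95, 99]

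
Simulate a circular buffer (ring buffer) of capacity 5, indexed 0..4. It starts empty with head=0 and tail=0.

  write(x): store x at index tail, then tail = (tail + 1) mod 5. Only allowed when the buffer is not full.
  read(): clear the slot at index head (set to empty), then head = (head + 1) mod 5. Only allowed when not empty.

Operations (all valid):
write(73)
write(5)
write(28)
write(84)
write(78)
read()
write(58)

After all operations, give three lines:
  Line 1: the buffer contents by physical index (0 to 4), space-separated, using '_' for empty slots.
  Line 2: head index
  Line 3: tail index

Answer: 58 5 28 84 78
1
1

Derivation:
write(73): buf=[73 _ _ _ _], head=0, tail=1, size=1
write(5): buf=[73 5 _ _ _], head=0, tail=2, size=2
write(28): buf=[73 5 28 _ _], head=0, tail=3, size=3
write(84): buf=[73 5 28 84 _], head=0, tail=4, size=4
write(78): buf=[73 5 28 84 78], head=0, tail=0, size=5
read(): buf=[_ 5 28 84 78], head=1, tail=0, size=4
write(58): buf=[58 5 28 84 78], head=1, tail=1, size=5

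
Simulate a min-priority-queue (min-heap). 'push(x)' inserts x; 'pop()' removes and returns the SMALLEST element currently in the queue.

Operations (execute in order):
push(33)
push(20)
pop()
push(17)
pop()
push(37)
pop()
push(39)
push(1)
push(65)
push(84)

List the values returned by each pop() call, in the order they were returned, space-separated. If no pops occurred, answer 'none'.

Answer: 20 17 33

Derivation:
push(33): heap contents = [33]
push(20): heap contents = [20, 33]
pop() → 20: heap contents = [33]
push(17): heap contents = [17, 33]
pop() → 17: heap contents = [33]
push(37): heap contents = [33, 37]
pop() → 33: heap contents = [37]
push(39): heap contents = [37, 39]
push(1): heap contents = [1, 37, 39]
push(65): heap contents = [1, 37, 39, 65]
push(84): heap contents = [1, 37, 39, 65, 84]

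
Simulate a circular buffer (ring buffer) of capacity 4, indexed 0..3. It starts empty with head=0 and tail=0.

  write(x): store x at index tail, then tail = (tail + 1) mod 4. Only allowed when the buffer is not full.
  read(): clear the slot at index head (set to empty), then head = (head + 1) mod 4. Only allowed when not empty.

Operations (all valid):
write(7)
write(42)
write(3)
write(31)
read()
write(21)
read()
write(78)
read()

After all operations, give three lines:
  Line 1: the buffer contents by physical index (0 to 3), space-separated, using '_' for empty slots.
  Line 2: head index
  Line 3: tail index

Answer: 21 78 _ 31
3
2

Derivation:
write(7): buf=[7 _ _ _], head=0, tail=1, size=1
write(42): buf=[7 42 _ _], head=0, tail=2, size=2
write(3): buf=[7 42 3 _], head=0, tail=3, size=3
write(31): buf=[7 42 3 31], head=0, tail=0, size=4
read(): buf=[_ 42 3 31], head=1, tail=0, size=3
write(21): buf=[21 42 3 31], head=1, tail=1, size=4
read(): buf=[21 _ 3 31], head=2, tail=1, size=3
write(78): buf=[21 78 3 31], head=2, tail=2, size=4
read(): buf=[21 78 _ 31], head=3, tail=2, size=3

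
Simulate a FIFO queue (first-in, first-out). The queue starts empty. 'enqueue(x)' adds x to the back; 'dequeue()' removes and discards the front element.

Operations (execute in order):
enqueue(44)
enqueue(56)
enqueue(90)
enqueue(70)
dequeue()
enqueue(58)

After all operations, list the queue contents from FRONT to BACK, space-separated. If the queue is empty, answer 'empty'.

Answer: 56 90 70 58

Derivation:
enqueue(44): [44]
enqueue(56): [44, 56]
enqueue(90): [44, 56, 90]
enqueue(70): [44, 56, 90, 70]
dequeue(): [56, 90, 70]
enqueue(58): [56, 90, 70, 58]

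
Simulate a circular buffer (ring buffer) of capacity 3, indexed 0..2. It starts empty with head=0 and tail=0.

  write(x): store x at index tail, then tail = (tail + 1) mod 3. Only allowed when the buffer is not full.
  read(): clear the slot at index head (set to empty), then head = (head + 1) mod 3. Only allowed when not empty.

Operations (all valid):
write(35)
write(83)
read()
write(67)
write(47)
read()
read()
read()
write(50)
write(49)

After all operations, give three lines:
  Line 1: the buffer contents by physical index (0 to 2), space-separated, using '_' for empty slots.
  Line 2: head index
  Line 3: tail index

write(35): buf=[35 _ _], head=0, tail=1, size=1
write(83): buf=[35 83 _], head=0, tail=2, size=2
read(): buf=[_ 83 _], head=1, tail=2, size=1
write(67): buf=[_ 83 67], head=1, tail=0, size=2
write(47): buf=[47 83 67], head=1, tail=1, size=3
read(): buf=[47 _ 67], head=2, tail=1, size=2
read(): buf=[47 _ _], head=0, tail=1, size=1
read(): buf=[_ _ _], head=1, tail=1, size=0
write(50): buf=[_ 50 _], head=1, tail=2, size=1
write(49): buf=[_ 50 49], head=1, tail=0, size=2

Answer: _ 50 49
1
0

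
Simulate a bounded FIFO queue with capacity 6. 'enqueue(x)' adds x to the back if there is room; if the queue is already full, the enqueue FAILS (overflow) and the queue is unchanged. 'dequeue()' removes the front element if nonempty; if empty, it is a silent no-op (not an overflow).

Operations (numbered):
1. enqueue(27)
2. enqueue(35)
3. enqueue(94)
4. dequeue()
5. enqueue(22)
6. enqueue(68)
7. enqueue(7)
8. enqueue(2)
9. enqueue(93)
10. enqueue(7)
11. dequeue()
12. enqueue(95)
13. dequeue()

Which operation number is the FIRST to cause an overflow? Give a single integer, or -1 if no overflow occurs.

1. enqueue(27): size=1
2. enqueue(35): size=2
3. enqueue(94): size=3
4. dequeue(): size=2
5. enqueue(22): size=3
6. enqueue(68): size=4
7. enqueue(7): size=5
8. enqueue(2): size=6
9. enqueue(93): size=6=cap → OVERFLOW (fail)
10. enqueue(7): size=6=cap → OVERFLOW (fail)
11. dequeue(): size=5
12. enqueue(95): size=6
13. dequeue(): size=5

Answer: 9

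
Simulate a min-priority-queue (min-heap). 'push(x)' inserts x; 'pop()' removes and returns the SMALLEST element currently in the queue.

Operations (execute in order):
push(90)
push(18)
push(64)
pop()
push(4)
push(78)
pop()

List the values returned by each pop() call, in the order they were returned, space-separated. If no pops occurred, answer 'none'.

push(90): heap contents = [90]
push(18): heap contents = [18, 90]
push(64): heap contents = [18, 64, 90]
pop() → 18: heap contents = [64, 90]
push(4): heap contents = [4, 64, 90]
push(78): heap contents = [4, 64, 78, 90]
pop() → 4: heap contents = [64, 78, 90]

Answer: 18 4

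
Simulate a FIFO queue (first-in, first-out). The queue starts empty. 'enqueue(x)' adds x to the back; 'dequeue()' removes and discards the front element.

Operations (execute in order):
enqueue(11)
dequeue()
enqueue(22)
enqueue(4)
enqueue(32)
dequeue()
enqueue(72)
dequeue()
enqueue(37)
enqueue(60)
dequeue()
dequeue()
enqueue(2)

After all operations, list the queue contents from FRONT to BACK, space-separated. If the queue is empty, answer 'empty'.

enqueue(11): [11]
dequeue(): []
enqueue(22): [22]
enqueue(4): [22, 4]
enqueue(32): [22, 4, 32]
dequeue(): [4, 32]
enqueue(72): [4, 32, 72]
dequeue(): [32, 72]
enqueue(37): [32, 72, 37]
enqueue(60): [32, 72, 37, 60]
dequeue(): [72, 37, 60]
dequeue(): [37, 60]
enqueue(2): [37, 60, 2]

Answer: 37 60 2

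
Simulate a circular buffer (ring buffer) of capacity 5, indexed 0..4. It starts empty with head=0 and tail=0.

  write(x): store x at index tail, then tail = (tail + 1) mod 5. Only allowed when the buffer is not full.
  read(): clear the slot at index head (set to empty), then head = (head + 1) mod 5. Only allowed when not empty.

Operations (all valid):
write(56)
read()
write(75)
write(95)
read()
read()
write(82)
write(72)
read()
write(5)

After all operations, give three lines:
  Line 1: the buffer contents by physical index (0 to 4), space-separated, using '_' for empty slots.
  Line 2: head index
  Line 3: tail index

Answer: 5 _ _ _ 72
4
1

Derivation:
write(56): buf=[56 _ _ _ _], head=0, tail=1, size=1
read(): buf=[_ _ _ _ _], head=1, tail=1, size=0
write(75): buf=[_ 75 _ _ _], head=1, tail=2, size=1
write(95): buf=[_ 75 95 _ _], head=1, tail=3, size=2
read(): buf=[_ _ 95 _ _], head=2, tail=3, size=1
read(): buf=[_ _ _ _ _], head=3, tail=3, size=0
write(82): buf=[_ _ _ 82 _], head=3, tail=4, size=1
write(72): buf=[_ _ _ 82 72], head=3, tail=0, size=2
read(): buf=[_ _ _ _ 72], head=4, tail=0, size=1
write(5): buf=[5 _ _ _ 72], head=4, tail=1, size=2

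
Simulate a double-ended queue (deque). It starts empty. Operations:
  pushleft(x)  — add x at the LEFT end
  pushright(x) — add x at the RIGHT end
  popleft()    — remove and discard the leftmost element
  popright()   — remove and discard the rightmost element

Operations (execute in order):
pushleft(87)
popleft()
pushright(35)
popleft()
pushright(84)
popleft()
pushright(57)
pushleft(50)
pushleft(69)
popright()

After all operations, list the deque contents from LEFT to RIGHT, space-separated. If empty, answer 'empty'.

pushleft(87): [87]
popleft(): []
pushright(35): [35]
popleft(): []
pushright(84): [84]
popleft(): []
pushright(57): [57]
pushleft(50): [50, 57]
pushleft(69): [69, 50, 57]
popright(): [69, 50]

Answer: 69 50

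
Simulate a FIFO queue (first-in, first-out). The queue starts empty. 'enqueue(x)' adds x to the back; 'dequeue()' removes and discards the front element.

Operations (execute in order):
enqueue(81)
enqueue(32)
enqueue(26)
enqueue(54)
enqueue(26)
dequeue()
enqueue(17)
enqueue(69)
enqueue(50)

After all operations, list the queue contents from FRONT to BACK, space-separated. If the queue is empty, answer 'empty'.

Answer: 32 26 54 26 17 69 50

Derivation:
enqueue(81): [81]
enqueue(32): [81, 32]
enqueue(26): [81, 32, 26]
enqueue(54): [81, 32, 26, 54]
enqueue(26): [81, 32, 26, 54, 26]
dequeue(): [32, 26, 54, 26]
enqueue(17): [32, 26, 54, 26, 17]
enqueue(69): [32, 26, 54, 26, 17, 69]
enqueue(50): [32, 26, 54, 26, 17, 69, 50]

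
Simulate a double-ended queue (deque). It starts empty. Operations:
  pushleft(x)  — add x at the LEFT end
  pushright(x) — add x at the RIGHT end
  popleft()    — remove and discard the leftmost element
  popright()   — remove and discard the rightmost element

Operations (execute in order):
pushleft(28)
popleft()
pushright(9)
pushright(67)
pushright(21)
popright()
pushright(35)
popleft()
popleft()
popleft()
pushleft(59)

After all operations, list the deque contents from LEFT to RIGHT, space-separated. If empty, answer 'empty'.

Answer: 59

Derivation:
pushleft(28): [28]
popleft(): []
pushright(9): [9]
pushright(67): [9, 67]
pushright(21): [9, 67, 21]
popright(): [9, 67]
pushright(35): [9, 67, 35]
popleft(): [67, 35]
popleft(): [35]
popleft(): []
pushleft(59): [59]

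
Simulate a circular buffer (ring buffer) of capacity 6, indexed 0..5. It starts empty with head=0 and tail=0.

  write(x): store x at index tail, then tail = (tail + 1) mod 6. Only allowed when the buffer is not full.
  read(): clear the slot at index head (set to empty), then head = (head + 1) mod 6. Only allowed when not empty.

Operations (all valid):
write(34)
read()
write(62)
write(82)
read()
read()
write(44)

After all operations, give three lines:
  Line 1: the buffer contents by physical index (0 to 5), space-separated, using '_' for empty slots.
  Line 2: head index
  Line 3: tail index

write(34): buf=[34 _ _ _ _ _], head=0, tail=1, size=1
read(): buf=[_ _ _ _ _ _], head=1, tail=1, size=0
write(62): buf=[_ 62 _ _ _ _], head=1, tail=2, size=1
write(82): buf=[_ 62 82 _ _ _], head=1, tail=3, size=2
read(): buf=[_ _ 82 _ _ _], head=2, tail=3, size=1
read(): buf=[_ _ _ _ _ _], head=3, tail=3, size=0
write(44): buf=[_ _ _ 44 _ _], head=3, tail=4, size=1

Answer: _ _ _ 44 _ _
3
4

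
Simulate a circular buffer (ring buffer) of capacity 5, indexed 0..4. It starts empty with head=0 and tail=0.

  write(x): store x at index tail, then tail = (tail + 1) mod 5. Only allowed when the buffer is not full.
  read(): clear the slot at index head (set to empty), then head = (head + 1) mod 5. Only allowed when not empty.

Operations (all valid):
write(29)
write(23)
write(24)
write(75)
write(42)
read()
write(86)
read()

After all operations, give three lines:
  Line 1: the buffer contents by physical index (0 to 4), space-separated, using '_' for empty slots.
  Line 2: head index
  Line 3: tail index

Answer: 86 _ 24 75 42
2
1

Derivation:
write(29): buf=[29 _ _ _ _], head=0, tail=1, size=1
write(23): buf=[29 23 _ _ _], head=0, tail=2, size=2
write(24): buf=[29 23 24 _ _], head=0, tail=3, size=3
write(75): buf=[29 23 24 75 _], head=0, tail=4, size=4
write(42): buf=[29 23 24 75 42], head=0, tail=0, size=5
read(): buf=[_ 23 24 75 42], head=1, tail=0, size=4
write(86): buf=[86 23 24 75 42], head=1, tail=1, size=5
read(): buf=[86 _ 24 75 42], head=2, tail=1, size=4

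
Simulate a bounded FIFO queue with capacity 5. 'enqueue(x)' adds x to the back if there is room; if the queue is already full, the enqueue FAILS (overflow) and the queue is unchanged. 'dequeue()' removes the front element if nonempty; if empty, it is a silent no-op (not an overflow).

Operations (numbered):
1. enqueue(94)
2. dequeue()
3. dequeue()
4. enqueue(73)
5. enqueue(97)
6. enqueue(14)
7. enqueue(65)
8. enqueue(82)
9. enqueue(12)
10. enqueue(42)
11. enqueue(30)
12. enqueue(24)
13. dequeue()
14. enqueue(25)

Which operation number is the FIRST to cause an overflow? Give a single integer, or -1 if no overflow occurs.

1. enqueue(94): size=1
2. dequeue(): size=0
3. dequeue(): empty, no-op, size=0
4. enqueue(73): size=1
5. enqueue(97): size=2
6. enqueue(14): size=3
7. enqueue(65): size=4
8. enqueue(82): size=5
9. enqueue(12): size=5=cap → OVERFLOW (fail)
10. enqueue(42): size=5=cap → OVERFLOW (fail)
11. enqueue(30): size=5=cap → OVERFLOW (fail)
12. enqueue(24): size=5=cap → OVERFLOW (fail)
13. dequeue(): size=4
14. enqueue(25): size=5

Answer: 9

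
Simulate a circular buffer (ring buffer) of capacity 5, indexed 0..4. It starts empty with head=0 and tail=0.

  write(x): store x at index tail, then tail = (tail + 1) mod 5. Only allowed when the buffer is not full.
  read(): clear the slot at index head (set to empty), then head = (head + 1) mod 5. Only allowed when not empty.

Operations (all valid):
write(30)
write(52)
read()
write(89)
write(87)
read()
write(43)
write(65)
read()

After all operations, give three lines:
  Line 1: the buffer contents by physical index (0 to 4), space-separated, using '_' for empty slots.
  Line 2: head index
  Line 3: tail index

write(30): buf=[30 _ _ _ _], head=0, tail=1, size=1
write(52): buf=[30 52 _ _ _], head=0, tail=2, size=2
read(): buf=[_ 52 _ _ _], head=1, tail=2, size=1
write(89): buf=[_ 52 89 _ _], head=1, tail=3, size=2
write(87): buf=[_ 52 89 87 _], head=1, tail=4, size=3
read(): buf=[_ _ 89 87 _], head=2, tail=4, size=2
write(43): buf=[_ _ 89 87 43], head=2, tail=0, size=3
write(65): buf=[65 _ 89 87 43], head=2, tail=1, size=4
read(): buf=[65 _ _ 87 43], head=3, tail=1, size=3

Answer: 65 _ _ 87 43
3
1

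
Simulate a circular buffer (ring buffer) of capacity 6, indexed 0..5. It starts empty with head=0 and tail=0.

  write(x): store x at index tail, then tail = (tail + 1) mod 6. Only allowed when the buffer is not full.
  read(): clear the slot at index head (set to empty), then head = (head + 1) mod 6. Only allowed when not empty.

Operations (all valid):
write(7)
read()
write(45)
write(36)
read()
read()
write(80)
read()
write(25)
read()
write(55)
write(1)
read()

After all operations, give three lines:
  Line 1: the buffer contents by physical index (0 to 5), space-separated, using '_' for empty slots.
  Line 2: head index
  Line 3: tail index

Answer: 1 _ _ _ _ _
0
1

Derivation:
write(7): buf=[7 _ _ _ _ _], head=0, tail=1, size=1
read(): buf=[_ _ _ _ _ _], head=1, tail=1, size=0
write(45): buf=[_ 45 _ _ _ _], head=1, tail=2, size=1
write(36): buf=[_ 45 36 _ _ _], head=1, tail=3, size=2
read(): buf=[_ _ 36 _ _ _], head=2, tail=3, size=1
read(): buf=[_ _ _ _ _ _], head=3, tail=3, size=0
write(80): buf=[_ _ _ 80 _ _], head=3, tail=4, size=1
read(): buf=[_ _ _ _ _ _], head=4, tail=4, size=0
write(25): buf=[_ _ _ _ 25 _], head=4, tail=5, size=1
read(): buf=[_ _ _ _ _ _], head=5, tail=5, size=0
write(55): buf=[_ _ _ _ _ 55], head=5, tail=0, size=1
write(1): buf=[1 _ _ _ _ 55], head=5, tail=1, size=2
read(): buf=[1 _ _ _ _ _], head=0, tail=1, size=1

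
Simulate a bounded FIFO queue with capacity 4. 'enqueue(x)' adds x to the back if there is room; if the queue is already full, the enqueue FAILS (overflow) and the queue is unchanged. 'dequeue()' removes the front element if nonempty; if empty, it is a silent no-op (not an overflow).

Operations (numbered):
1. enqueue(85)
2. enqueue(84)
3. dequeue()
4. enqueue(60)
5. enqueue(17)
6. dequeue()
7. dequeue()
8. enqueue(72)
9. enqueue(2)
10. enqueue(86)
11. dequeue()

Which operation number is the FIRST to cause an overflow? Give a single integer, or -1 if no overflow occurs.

1. enqueue(85): size=1
2. enqueue(84): size=2
3. dequeue(): size=1
4. enqueue(60): size=2
5. enqueue(17): size=3
6. dequeue(): size=2
7. dequeue(): size=1
8. enqueue(72): size=2
9. enqueue(2): size=3
10. enqueue(86): size=4
11. dequeue(): size=3

Answer: -1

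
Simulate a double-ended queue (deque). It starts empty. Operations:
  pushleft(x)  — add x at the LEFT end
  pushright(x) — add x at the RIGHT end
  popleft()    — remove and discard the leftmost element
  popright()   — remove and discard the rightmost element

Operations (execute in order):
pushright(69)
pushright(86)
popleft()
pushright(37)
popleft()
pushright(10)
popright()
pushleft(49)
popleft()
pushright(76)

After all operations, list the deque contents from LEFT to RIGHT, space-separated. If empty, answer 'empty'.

Answer: 37 76

Derivation:
pushright(69): [69]
pushright(86): [69, 86]
popleft(): [86]
pushright(37): [86, 37]
popleft(): [37]
pushright(10): [37, 10]
popright(): [37]
pushleft(49): [49, 37]
popleft(): [37]
pushright(76): [37, 76]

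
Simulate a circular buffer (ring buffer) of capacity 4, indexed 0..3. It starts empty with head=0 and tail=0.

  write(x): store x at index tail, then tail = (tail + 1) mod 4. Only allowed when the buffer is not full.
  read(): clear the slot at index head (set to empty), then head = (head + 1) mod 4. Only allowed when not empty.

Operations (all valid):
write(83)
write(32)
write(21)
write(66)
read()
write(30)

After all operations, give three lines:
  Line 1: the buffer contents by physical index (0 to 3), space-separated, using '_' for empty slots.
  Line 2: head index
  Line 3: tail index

Answer: 30 32 21 66
1
1

Derivation:
write(83): buf=[83 _ _ _], head=0, tail=1, size=1
write(32): buf=[83 32 _ _], head=0, tail=2, size=2
write(21): buf=[83 32 21 _], head=0, tail=3, size=3
write(66): buf=[83 32 21 66], head=0, tail=0, size=4
read(): buf=[_ 32 21 66], head=1, tail=0, size=3
write(30): buf=[30 32 21 66], head=1, tail=1, size=4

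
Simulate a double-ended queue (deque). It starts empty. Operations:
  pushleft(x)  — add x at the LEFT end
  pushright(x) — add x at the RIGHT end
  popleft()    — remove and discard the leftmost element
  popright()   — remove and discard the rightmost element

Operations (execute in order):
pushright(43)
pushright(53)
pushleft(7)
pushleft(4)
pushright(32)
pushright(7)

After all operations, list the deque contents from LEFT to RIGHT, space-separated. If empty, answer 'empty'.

Answer: 4 7 43 53 32 7

Derivation:
pushright(43): [43]
pushright(53): [43, 53]
pushleft(7): [7, 43, 53]
pushleft(4): [4, 7, 43, 53]
pushright(32): [4, 7, 43, 53, 32]
pushright(7): [4, 7, 43, 53, 32, 7]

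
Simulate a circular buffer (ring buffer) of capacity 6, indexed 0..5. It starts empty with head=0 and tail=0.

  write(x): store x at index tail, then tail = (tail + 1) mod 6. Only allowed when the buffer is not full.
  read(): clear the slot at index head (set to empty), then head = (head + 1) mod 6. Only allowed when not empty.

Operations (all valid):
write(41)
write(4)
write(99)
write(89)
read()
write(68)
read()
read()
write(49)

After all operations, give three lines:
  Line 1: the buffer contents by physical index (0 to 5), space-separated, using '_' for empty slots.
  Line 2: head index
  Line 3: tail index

write(41): buf=[41 _ _ _ _ _], head=0, tail=1, size=1
write(4): buf=[41 4 _ _ _ _], head=0, tail=2, size=2
write(99): buf=[41 4 99 _ _ _], head=0, tail=3, size=3
write(89): buf=[41 4 99 89 _ _], head=0, tail=4, size=4
read(): buf=[_ 4 99 89 _ _], head=1, tail=4, size=3
write(68): buf=[_ 4 99 89 68 _], head=1, tail=5, size=4
read(): buf=[_ _ 99 89 68 _], head=2, tail=5, size=3
read(): buf=[_ _ _ 89 68 _], head=3, tail=5, size=2
write(49): buf=[_ _ _ 89 68 49], head=3, tail=0, size=3

Answer: _ _ _ 89 68 49
3
0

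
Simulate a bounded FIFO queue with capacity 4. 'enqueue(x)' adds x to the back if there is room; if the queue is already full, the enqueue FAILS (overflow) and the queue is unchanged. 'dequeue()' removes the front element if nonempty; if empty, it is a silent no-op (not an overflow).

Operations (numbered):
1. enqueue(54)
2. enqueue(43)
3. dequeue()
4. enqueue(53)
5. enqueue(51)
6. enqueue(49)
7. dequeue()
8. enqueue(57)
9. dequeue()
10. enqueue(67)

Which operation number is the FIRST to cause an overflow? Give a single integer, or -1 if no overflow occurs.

1. enqueue(54): size=1
2. enqueue(43): size=2
3. dequeue(): size=1
4. enqueue(53): size=2
5. enqueue(51): size=3
6. enqueue(49): size=4
7. dequeue(): size=3
8. enqueue(57): size=4
9. dequeue(): size=3
10. enqueue(67): size=4

Answer: -1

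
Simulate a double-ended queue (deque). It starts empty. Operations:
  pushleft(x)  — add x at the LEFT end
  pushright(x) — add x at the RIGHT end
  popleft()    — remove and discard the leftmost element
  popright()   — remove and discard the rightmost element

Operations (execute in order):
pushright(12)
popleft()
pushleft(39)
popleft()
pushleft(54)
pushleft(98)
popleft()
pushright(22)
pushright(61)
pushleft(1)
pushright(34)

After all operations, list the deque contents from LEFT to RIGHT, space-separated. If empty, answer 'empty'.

Answer: 1 54 22 61 34

Derivation:
pushright(12): [12]
popleft(): []
pushleft(39): [39]
popleft(): []
pushleft(54): [54]
pushleft(98): [98, 54]
popleft(): [54]
pushright(22): [54, 22]
pushright(61): [54, 22, 61]
pushleft(1): [1, 54, 22, 61]
pushright(34): [1, 54, 22, 61, 34]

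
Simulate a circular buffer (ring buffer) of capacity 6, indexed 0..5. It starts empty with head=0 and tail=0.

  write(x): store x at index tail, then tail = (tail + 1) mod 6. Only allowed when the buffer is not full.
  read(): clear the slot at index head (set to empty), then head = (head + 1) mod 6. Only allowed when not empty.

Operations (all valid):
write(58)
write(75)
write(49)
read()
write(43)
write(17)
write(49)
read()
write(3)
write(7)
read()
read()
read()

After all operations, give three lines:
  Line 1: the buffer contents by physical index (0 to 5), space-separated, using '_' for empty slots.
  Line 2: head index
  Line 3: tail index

Answer: 3 7 _ _ _ 49
5
2

Derivation:
write(58): buf=[58 _ _ _ _ _], head=0, tail=1, size=1
write(75): buf=[58 75 _ _ _ _], head=0, tail=2, size=2
write(49): buf=[58 75 49 _ _ _], head=0, tail=3, size=3
read(): buf=[_ 75 49 _ _ _], head=1, tail=3, size=2
write(43): buf=[_ 75 49 43 _ _], head=1, tail=4, size=3
write(17): buf=[_ 75 49 43 17 _], head=1, tail=5, size=4
write(49): buf=[_ 75 49 43 17 49], head=1, tail=0, size=5
read(): buf=[_ _ 49 43 17 49], head=2, tail=0, size=4
write(3): buf=[3 _ 49 43 17 49], head=2, tail=1, size=5
write(7): buf=[3 7 49 43 17 49], head=2, tail=2, size=6
read(): buf=[3 7 _ 43 17 49], head=3, tail=2, size=5
read(): buf=[3 7 _ _ 17 49], head=4, tail=2, size=4
read(): buf=[3 7 _ _ _ 49], head=5, tail=2, size=3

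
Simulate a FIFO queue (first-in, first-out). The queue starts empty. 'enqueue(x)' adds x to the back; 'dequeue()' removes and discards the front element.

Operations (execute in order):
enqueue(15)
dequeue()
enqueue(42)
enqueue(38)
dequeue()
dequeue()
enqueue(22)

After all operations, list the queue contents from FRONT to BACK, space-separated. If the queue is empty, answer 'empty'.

Answer: 22

Derivation:
enqueue(15): [15]
dequeue(): []
enqueue(42): [42]
enqueue(38): [42, 38]
dequeue(): [38]
dequeue(): []
enqueue(22): [22]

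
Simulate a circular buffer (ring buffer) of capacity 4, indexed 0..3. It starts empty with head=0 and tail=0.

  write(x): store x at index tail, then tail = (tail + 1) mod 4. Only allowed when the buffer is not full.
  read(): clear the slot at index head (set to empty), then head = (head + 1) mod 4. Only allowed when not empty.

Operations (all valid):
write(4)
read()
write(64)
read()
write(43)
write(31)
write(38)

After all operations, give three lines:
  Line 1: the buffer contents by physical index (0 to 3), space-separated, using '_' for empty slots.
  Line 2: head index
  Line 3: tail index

write(4): buf=[4 _ _ _], head=0, tail=1, size=1
read(): buf=[_ _ _ _], head=1, tail=1, size=0
write(64): buf=[_ 64 _ _], head=1, tail=2, size=1
read(): buf=[_ _ _ _], head=2, tail=2, size=0
write(43): buf=[_ _ 43 _], head=2, tail=3, size=1
write(31): buf=[_ _ 43 31], head=2, tail=0, size=2
write(38): buf=[38 _ 43 31], head=2, tail=1, size=3

Answer: 38 _ 43 31
2
1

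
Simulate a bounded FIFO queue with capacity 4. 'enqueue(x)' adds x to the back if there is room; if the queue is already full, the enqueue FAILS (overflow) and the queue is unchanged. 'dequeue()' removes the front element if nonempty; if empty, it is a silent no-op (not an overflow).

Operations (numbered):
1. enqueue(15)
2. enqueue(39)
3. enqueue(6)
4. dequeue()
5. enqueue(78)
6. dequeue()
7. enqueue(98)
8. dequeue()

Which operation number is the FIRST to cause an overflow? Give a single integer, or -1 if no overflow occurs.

1. enqueue(15): size=1
2. enqueue(39): size=2
3. enqueue(6): size=3
4. dequeue(): size=2
5. enqueue(78): size=3
6. dequeue(): size=2
7. enqueue(98): size=3
8. dequeue(): size=2

Answer: -1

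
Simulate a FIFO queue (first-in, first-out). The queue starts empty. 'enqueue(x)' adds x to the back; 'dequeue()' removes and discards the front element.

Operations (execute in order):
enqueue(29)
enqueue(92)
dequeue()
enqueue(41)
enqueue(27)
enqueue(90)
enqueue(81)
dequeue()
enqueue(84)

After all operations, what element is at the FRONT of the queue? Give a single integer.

enqueue(29): queue = [29]
enqueue(92): queue = [29, 92]
dequeue(): queue = [92]
enqueue(41): queue = [92, 41]
enqueue(27): queue = [92, 41, 27]
enqueue(90): queue = [92, 41, 27, 90]
enqueue(81): queue = [92, 41, 27, 90, 81]
dequeue(): queue = [41, 27, 90, 81]
enqueue(84): queue = [41, 27, 90, 81, 84]

Answer: 41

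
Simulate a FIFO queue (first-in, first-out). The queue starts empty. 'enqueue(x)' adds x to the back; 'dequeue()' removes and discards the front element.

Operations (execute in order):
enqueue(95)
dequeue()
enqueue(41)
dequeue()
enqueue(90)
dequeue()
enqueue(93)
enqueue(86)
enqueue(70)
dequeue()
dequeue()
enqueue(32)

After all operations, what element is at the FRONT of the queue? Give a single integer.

enqueue(95): queue = [95]
dequeue(): queue = []
enqueue(41): queue = [41]
dequeue(): queue = []
enqueue(90): queue = [90]
dequeue(): queue = []
enqueue(93): queue = [93]
enqueue(86): queue = [93, 86]
enqueue(70): queue = [93, 86, 70]
dequeue(): queue = [86, 70]
dequeue(): queue = [70]
enqueue(32): queue = [70, 32]

Answer: 70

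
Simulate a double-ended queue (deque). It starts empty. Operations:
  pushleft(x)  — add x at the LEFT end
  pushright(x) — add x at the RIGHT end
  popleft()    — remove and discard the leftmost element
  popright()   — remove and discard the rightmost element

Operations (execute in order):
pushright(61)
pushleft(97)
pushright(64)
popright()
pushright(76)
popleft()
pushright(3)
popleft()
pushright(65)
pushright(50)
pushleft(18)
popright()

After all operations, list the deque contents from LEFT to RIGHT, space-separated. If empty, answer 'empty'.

Answer: 18 76 3 65

Derivation:
pushright(61): [61]
pushleft(97): [97, 61]
pushright(64): [97, 61, 64]
popright(): [97, 61]
pushright(76): [97, 61, 76]
popleft(): [61, 76]
pushright(3): [61, 76, 3]
popleft(): [76, 3]
pushright(65): [76, 3, 65]
pushright(50): [76, 3, 65, 50]
pushleft(18): [18, 76, 3, 65, 50]
popright(): [18, 76, 3, 65]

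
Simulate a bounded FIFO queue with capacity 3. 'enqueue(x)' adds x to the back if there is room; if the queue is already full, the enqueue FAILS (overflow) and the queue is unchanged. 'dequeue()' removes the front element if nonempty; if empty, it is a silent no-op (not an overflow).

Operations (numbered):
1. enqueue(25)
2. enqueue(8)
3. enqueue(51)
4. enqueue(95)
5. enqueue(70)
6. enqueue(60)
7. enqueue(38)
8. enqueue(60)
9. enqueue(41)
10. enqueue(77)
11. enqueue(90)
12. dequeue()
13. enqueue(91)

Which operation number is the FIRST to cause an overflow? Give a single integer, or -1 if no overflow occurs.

Answer: 4

Derivation:
1. enqueue(25): size=1
2. enqueue(8): size=2
3. enqueue(51): size=3
4. enqueue(95): size=3=cap → OVERFLOW (fail)
5. enqueue(70): size=3=cap → OVERFLOW (fail)
6. enqueue(60): size=3=cap → OVERFLOW (fail)
7. enqueue(38): size=3=cap → OVERFLOW (fail)
8. enqueue(60): size=3=cap → OVERFLOW (fail)
9. enqueue(41): size=3=cap → OVERFLOW (fail)
10. enqueue(77): size=3=cap → OVERFLOW (fail)
11. enqueue(90): size=3=cap → OVERFLOW (fail)
12. dequeue(): size=2
13. enqueue(91): size=3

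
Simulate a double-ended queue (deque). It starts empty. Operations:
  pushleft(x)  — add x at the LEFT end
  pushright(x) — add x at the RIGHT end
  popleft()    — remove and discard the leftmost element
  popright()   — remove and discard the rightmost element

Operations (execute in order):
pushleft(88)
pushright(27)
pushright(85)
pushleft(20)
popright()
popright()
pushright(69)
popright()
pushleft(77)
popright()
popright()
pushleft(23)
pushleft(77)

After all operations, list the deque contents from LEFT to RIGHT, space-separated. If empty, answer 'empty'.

pushleft(88): [88]
pushright(27): [88, 27]
pushright(85): [88, 27, 85]
pushleft(20): [20, 88, 27, 85]
popright(): [20, 88, 27]
popright(): [20, 88]
pushright(69): [20, 88, 69]
popright(): [20, 88]
pushleft(77): [77, 20, 88]
popright(): [77, 20]
popright(): [77]
pushleft(23): [23, 77]
pushleft(77): [77, 23, 77]

Answer: 77 23 77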